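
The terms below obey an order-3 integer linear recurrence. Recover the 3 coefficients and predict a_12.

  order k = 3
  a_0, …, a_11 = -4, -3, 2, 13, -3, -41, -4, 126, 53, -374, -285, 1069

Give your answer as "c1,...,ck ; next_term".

0,-3,-1 ; 1229

  a_3 = 0·2 + -3·-3 + -1·-4 = 13
  a_4 = 0·13 + -3·2 + -1·-3 = -3
  a_5 = 0·-3 + -3·13 + -1·2 = -41
  a_6 = 0·-41 + -3·-3 + -1·13 = -4
  a_7 = 0·-4 + -3·-41 + -1·-3 = 126
  a_8 = 0·126 + -3·-4 + -1·-41 = 53
  a_9 = 0·53 + -3·126 + -1·-4 = -374
  a_10 = 0·-374 + -3·53 + -1·126 = -285
  a_11 = 0·-285 + -3·-374 + -1·53 = 1069
  a_12 = 0·1069 + -3·-285 + -1·-374 = 1229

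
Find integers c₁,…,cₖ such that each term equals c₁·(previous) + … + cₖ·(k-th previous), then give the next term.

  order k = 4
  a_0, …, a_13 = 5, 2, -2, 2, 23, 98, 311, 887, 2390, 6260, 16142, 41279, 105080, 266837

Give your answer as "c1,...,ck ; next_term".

  a_4 = 4·2 + -3·-2 + -3·2 + 3·5 = 23
  a_5 = 4·23 + -3·2 + -3·-2 + 3·2 = 98
  a_6 = 4·98 + -3·23 + -3·2 + 3·-2 = 311
  a_7 = 4·311 + -3·98 + -3·23 + 3·2 = 887
  a_8 = 4·887 + -3·311 + -3·98 + 3·23 = 2390
  a_9 = 4·2390 + -3·887 + -3·311 + 3·98 = 6260
  a_10 = 4·6260 + -3·2390 + -3·887 + 3·311 = 16142
  a_11 = 4·16142 + -3·6260 + -3·2390 + 3·887 = 41279
  a_12 = 4·41279 + -3·16142 + -3·6260 + 3·2390 = 105080
  a_13 = 4·105080 + -3·41279 + -3·16142 + 3·6260 = 266837
  a_14 = 4·266837 + -3·105080 + -3·41279 + 3·16142 = 676697

4,-3,-3,3 ; 676697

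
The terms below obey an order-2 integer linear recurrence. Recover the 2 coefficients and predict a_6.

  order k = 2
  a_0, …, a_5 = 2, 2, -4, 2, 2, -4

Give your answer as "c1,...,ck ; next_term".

  a_2 = -1·2 + -1·2 = -4
  a_3 = -1·-4 + -1·2 = 2
  a_4 = -1·2 + -1·-4 = 2
  a_5 = -1·2 + -1·2 = -4
  a_6 = -1·-4 + -1·2 = 2

-1,-1 ; 2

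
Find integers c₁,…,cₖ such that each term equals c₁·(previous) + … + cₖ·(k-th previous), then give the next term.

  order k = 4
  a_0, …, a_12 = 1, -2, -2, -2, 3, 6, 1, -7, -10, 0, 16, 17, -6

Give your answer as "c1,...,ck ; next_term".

  a_4 = 0·-2 + -1·-2 + -1·-2 + -1·1 = 3
  a_5 = 0·3 + -1·-2 + -1·-2 + -1·-2 = 6
  a_6 = 0·6 + -1·3 + -1·-2 + -1·-2 = 1
  a_7 = 0·1 + -1·6 + -1·3 + -1·-2 = -7
  a_8 = 0·-7 + -1·1 + -1·6 + -1·3 = -10
  a_9 = 0·-10 + -1·-7 + -1·1 + -1·6 = 0
  a_10 = 0·0 + -1·-10 + -1·-7 + -1·1 = 16
  a_11 = 0·16 + -1·0 + -1·-10 + -1·-7 = 17
  a_12 = 0·17 + -1·16 + -1·0 + -1·-10 = -6
  a_13 = 0·-6 + -1·17 + -1·16 + -1·0 = -33

0,-1,-1,-1 ; -33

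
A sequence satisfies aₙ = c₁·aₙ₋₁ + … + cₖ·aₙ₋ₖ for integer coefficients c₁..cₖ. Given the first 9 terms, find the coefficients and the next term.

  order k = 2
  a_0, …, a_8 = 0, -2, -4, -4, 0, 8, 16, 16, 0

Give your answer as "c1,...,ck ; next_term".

  a_2 = 2·-2 + -2·0 = -4
  a_3 = 2·-4 + -2·-2 = -4
  a_4 = 2·-4 + -2·-4 = 0
  a_5 = 2·0 + -2·-4 = 8
  a_6 = 2·8 + -2·0 = 16
  a_7 = 2·16 + -2·8 = 16
  a_8 = 2·16 + -2·16 = 0
  a_9 = 2·0 + -2·16 = -32

2,-2 ; -32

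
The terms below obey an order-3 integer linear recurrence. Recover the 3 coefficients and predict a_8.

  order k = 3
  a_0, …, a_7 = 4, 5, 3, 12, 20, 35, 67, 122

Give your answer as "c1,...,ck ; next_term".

  a_3 = 1·3 + 1·5 + 1·4 = 12
  a_4 = 1·12 + 1·3 + 1·5 = 20
  a_5 = 1·20 + 1·12 + 1·3 = 35
  a_6 = 1·35 + 1·20 + 1·12 = 67
  a_7 = 1·67 + 1·35 + 1·20 = 122
  a_8 = 1·122 + 1·67 + 1·35 = 224

1,1,1 ; 224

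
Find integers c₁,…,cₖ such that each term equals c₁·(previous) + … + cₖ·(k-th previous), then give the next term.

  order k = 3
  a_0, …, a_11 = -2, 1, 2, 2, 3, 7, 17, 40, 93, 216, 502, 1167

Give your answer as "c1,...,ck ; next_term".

3,-2,1 ; 2713

  a_3 = 3·2 + -2·1 + 1·-2 = 2
  a_4 = 3·2 + -2·2 + 1·1 = 3
  a_5 = 3·3 + -2·2 + 1·2 = 7
  a_6 = 3·7 + -2·3 + 1·2 = 17
  a_7 = 3·17 + -2·7 + 1·3 = 40
  a_8 = 3·40 + -2·17 + 1·7 = 93
  a_9 = 3·93 + -2·40 + 1·17 = 216
  a_10 = 3·216 + -2·93 + 1·40 = 502
  a_11 = 3·502 + -2·216 + 1·93 = 1167
  a_12 = 3·1167 + -2·502 + 1·216 = 2713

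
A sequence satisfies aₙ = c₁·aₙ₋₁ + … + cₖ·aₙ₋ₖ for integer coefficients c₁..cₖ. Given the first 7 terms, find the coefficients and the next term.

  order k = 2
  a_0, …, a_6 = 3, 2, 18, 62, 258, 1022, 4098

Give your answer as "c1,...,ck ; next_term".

  a_2 = 3·2 + 4·3 = 18
  a_3 = 3·18 + 4·2 = 62
  a_4 = 3·62 + 4·18 = 258
  a_5 = 3·258 + 4·62 = 1022
  a_6 = 3·1022 + 4·258 = 4098
  a_7 = 3·4098 + 4·1022 = 16382

3,4 ; 16382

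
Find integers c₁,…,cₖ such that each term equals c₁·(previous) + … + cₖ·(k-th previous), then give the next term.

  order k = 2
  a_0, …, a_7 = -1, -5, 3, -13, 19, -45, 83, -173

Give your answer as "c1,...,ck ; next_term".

-1,2 ; 339

  a_2 = -1·-5 + 2·-1 = 3
  a_3 = -1·3 + 2·-5 = -13
  a_4 = -1·-13 + 2·3 = 19
  a_5 = -1·19 + 2·-13 = -45
  a_6 = -1·-45 + 2·19 = 83
  a_7 = -1·83 + 2·-45 = -173
  a_8 = -1·-173 + 2·83 = 339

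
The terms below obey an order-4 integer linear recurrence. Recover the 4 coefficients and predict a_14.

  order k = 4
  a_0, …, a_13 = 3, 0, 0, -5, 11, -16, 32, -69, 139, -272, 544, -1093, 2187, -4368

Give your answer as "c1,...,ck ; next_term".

-1,1,-1,2 ; 8736

  a_4 = -1·-5 + 1·0 + -1·0 + 2·3 = 11
  a_5 = -1·11 + 1·-5 + -1·0 + 2·0 = -16
  a_6 = -1·-16 + 1·11 + -1·-5 + 2·0 = 32
  a_7 = -1·32 + 1·-16 + -1·11 + 2·-5 = -69
  a_8 = -1·-69 + 1·32 + -1·-16 + 2·11 = 139
  a_9 = -1·139 + 1·-69 + -1·32 + 2·-16 = -272
  a_10 = -1·-272 + 1·139 + -1·-69 + 2·32 = 544
  a_11 = -1·544 + 1·-272 + -1·139 + 2·-69 = -1093
  a_12 = -1·-1093 + 1·544 + -1·-272 + 2·139 = 2187
  a_13 = -1·2187 + 1·-1093 + -1·544 + 2·-272 = -4368
  a_14 = -1·-4368 + 1·2187 + -1·-1093 + 2·544 = 8736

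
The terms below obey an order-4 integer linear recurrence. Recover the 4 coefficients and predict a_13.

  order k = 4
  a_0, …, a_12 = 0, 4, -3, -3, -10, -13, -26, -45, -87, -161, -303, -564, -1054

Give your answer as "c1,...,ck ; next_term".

2,0,-1,1 ; -1966

  a_4 = 2·-3 + 0·-3 + -1·4 + 1·0 = -10
  a_5 = 2·-10 + 0·-3 + -1·-3 + 1·4 = -13
  a_6 = 2·-13 + 0·-10 + -1·-3 + 1·-3 = -26
  a_7 = 2·-26 + 0·-13 + -1·-10 + 1·-3 = -45
  a_8 = 2·-45 + 0·-26 + -1·-13 + 1·-10 = -87
  a_9 = 2·-87 + 0·-45 + -1·-26 + 1·-13 = -161
  a_10 = 2·-161 + 0·-87 + -1·-45 + 1·-26 = -303
  a_11 = 2·-303 + 0·-161 + -1·-87 + 1·-45 = -564
  a_12 = 2·-564 + 0·-303 + -1·-161 + 1·-87 = -1054
  a_13 = 2·-1054 + 0·-564 + -1·-303 + 1·-161 = -1966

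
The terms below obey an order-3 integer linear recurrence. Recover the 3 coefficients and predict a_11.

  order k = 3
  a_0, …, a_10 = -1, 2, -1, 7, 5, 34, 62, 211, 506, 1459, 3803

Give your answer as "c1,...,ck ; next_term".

2,3,-3 ; 10465

  a_3 = 2·-1 + 3·2 + -3·-1 = 7
  a_4 = 2·7 + 3·-1 + -3·2 = 5
  a_5 = 2·5 + 3·7 + -3·-1 = 34
  a_6 = 2·34 + 3·5 + -3·7 = 62
  a_7 = 2·62 + 3·34 + -3·5 = 211
  a_8 = 2·211 + 3·62 + -3·34 = 506
  a_9 = 2·506 + 3·211 + -3·62 = 1459
  a_10 = 2·1459 + 3·506 + -3·211 = 3803
  a_11 = 2·3803 + 3·1459 + -3·506 = 10465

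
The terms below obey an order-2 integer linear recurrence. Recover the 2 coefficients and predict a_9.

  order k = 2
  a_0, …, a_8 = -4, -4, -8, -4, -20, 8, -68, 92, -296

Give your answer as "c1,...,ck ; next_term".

-1,3 ; 572

  a_2 = -1·-4 + 3·-4 = -8
  a_3 = -1·-8 + 3·-4 = -4
  a_4 = -1·-4 + 3·-8 = -20
  a_5 = -1·-20 + 3·-4 = 8
  a_6 = -1·8 + 3·-20 = -68
  a_7 = -1·-68 + 3·8 = 92
  a_8 = -1·92 + 3·-68 = -296
  a_9 = -1·-296 + 3·92 = 572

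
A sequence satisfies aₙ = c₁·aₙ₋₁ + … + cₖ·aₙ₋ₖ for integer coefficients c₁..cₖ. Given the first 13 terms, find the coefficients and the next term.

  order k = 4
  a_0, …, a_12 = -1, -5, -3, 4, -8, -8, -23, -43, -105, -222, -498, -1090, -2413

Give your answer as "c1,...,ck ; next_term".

1,2,1,1 ; -5313

  a_4 = 1·4 + 2·-3 + 1·-5 + 1·-1 = -8
  a_5 = 1·-8 + 2·4 + 1·-3 + 1·-5 = -8
  a_6 = 1·-8 + 2·-8 + 1·4 + 1·-3 = -23
  a_7 = 1·-23 + 2·-8 + 1·-8 + 1·4 = -43
  a_8 = 1·-43 + 2·-23 + 1·-8 + 1·-8 = -105
  a_9 = 1·-105 + 2·-43 + 1·-23 + 1·-8 = -222
  a_10 = 1·-222 + 2·-105 + 1·-43 + 1·-23 = -498
  a_11 = 1·-498 + 2·-222 + 1·-105 + 1·-43 = -1090
  a_12 = 1·-1090 + 2·-498 + 1·-222 + 1·-105 = -2413
  a_13 = 1·-2413 + 2·-1090 + 1·-498 + 1·-222 = -5313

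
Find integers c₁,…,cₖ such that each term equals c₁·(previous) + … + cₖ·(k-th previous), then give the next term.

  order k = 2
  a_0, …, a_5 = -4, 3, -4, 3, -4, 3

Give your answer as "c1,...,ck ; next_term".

  a_2 = 0·3 + 1·-4 = -4
  a_3 = 0·-4 + 1·3 = 3
  a_4 = 0·3 + 1·-4 = -4
  a_5 = 0·-4 + 1·3 = 3
  a_6 = 0·3 + 1·-4 = -4

0,1 ; -4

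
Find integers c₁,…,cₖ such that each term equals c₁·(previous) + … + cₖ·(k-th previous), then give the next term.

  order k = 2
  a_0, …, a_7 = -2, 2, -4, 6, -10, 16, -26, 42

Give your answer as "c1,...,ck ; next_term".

-1,1 ; -68

  a_2 = -1·2 + 1·-2 = -4
  a_3 = -1·-4 + 1·2 = 6
  a_4 = -1·6 + 1·-4 = -10
  a_5 = -1·-10 + 1·6 = 16
  a_6 = -1·16 + 1·-10 = -26
  a_7 = -1·-26 + 1·16 = 42
  a_8 = -1·42 + 1·-26 = -68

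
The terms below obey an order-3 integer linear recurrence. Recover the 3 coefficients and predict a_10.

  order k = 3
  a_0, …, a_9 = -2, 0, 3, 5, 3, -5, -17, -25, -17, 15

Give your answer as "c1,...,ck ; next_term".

  a_3 = 3·3 + -4·0 + 2·-2 = 5
  a_4 = 3·5 + -4·3 + 2·0 = 3
  a_5 = 3·3 + -4·5 + 2·3 = -5
  a_6 = 3·-5 + -4·3 + 2·5 = -17
  a_7 = 3·-17 + -4·-5 + 2·3 = -25
  a_8 = 3·-25 + -4·-17 + 2·-5 = -17
  a_9 = 3·-17 + -4·-25 + 2·-17 = 15
  a_10 = 3·15 + -4·-17 + 2·-25 = 63

3,-4,2 ; 63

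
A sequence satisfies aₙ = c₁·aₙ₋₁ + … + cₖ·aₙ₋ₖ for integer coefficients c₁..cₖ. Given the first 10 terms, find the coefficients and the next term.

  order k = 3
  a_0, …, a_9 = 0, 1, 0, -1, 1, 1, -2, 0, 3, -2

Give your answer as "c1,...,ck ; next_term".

0,-1,1 ; -3

  a_3 = 0·0 + -1·1 + 1·0 = -1
  a_4 = 0·-1 + -1·0 + 1·1 = 1
  a_5 = 0·1 + -1·-1 + 1·0 = 1
  a_6 = 0·1 + -1·1 + 1·-1 = -2
  a_7 = 0·-2 + -1·1 + 1·1 = 0
  a_8 = 0·0 + -1·-2 + 1·1 = 3
  a_9 = 0·3 + -1·0 + 1·-2 = -2
  a_10 = 0·-2 + -1·3 + 1·0 = -3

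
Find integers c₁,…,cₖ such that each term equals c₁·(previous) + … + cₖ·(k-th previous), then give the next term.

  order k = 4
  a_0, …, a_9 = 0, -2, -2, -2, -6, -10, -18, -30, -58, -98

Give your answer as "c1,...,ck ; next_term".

  a_4 = 0·-2 + 2·-2 + 1·-2 + 2·0 = -6
  a_5 = 0·-6 + 2·-2 + 1·-2 + 2·-2 = -10
  a_6 = 0·-10 + 2·-6 + 1·-2 + 2·-2 = -18
  a_7 = 0·-18 + 2·-10 + 1·-6 + 2·-2 = -30
  a_8 = 0·-30 + 2·-18 + 1·-10 + 2·-6 = -58
  a_9 = 0·-58 + 2·-30 + 1·-18 + 2·-10 = -98
  a_10 = 0·-98 + 2·-58 + 1·-30 + 2·-18 = -182

0,2,1,2 ; -182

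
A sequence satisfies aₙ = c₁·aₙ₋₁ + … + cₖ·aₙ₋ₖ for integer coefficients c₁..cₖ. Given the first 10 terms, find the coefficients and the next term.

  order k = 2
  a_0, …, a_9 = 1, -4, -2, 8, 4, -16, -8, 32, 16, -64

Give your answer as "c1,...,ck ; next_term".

0,-2 ; -32

  a_2 = 0·-4 + -2·1 = -2
  a_3 = 0·-2 + -2·-4 = 8
  a_4 = 0·8 + -2·-2 = 4
  a_5 = 0·4 + -2·8 = -16
  a_6 = 0·-16 + -2·4 = -8
  a_7 = 0·-8 + -2·-16 = 32
  a_8 = 0·32 + -2·-8 = 16
  a_9 = 0·16 + -2·32 = -64
  a_10 = 0·-64 + -2·16 = -32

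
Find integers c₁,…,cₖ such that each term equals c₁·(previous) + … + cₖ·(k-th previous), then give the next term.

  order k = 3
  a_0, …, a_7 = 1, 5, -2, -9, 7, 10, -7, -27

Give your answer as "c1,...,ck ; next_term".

-2,-2,-3 ; 38

  a_3 = -2·-2 + -2·5 + -3·1 = -9
  a_4 = -2·-9 + -2·-2 + -3·5 = 7
  a_5 = -2·7 + -2·-9 + -3·-2 = 10
  a_6 = -2·10 + -2·7 + -3·-9 = -7
  a_7 = -2·-7 + -2·10 + -3·7 = -27
  a_8 = -2·-27 + -2·-7 + -3·10 = 38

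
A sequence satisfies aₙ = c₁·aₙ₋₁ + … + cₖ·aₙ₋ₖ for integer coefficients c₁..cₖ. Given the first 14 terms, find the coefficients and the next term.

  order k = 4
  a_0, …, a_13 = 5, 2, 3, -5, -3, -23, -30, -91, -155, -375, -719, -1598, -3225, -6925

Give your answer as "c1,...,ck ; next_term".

1,3,-1,-1 ; -14283

  a_4 = 1·-5 + 3·3 + -1·2 + -1·5 = -3
  a_5 = 1·-3 + 3·-5 + -1·3 + -1·2 = -23
  a_6 = 1·-23 + 3·-3 + -1·-5 + -1·3 = -30
  a_7 = 1·-30 + 3·-23 + -1·-3 + -1·-5 = -91
  a_8 = 1·-91 + 3·-30 + -1·-23 + -1·-3 = -155
  a_9 = 1·-155 + 3·-91 + -1·-30 + -1·-23 = -375
  a_10 = 1·-375 + 3·-155 + -1·-91 + -1·-30 = -719
  a_11 = 1·-719 + 3·-375 + -1·-155 + -1·-91 = -1598
  a_12 = 1·-1598 + 3·-719 + -1·-375 + -1·-155 = -3225
  a_13 = 1·-3225 + 3·-1598 + -1·-719 + -1·-375 = -6925
  a_14 = 1·-6925 + 3·-3225 + -1·-1598 + -1·-719 = -14283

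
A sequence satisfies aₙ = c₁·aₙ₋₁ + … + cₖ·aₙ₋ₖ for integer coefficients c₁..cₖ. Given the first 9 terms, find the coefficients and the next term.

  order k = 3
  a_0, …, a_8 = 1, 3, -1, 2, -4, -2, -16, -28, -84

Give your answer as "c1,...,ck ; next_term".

2,2,-2 ; -192

  a_3 = 2·-1 + 2·3 + -2·1 = 2
  a_4 = 2·2 + 2·-1 + -2·3 = -4
  a_5 = 2·-4 + 2·2 + -2·-1 = -2
  a_6 = 2·-2 + 2·-4 + -2·2 = -16
  a_7 = 2·-16 + 2·-2 + -2·-4 = -28
  a_8 = 2·-28 + 2·-16 + -2·-2 = -84
  a_9 = 2·-84 + 2·-28 + -2·-16 = -192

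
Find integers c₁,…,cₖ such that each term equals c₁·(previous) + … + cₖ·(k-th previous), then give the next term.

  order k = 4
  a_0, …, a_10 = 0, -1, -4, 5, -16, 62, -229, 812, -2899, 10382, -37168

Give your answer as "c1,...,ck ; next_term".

  a_4 = -3·5 + 1·-4 + -3·-1 + 3·0 = -16
  a_5 = -3·-16 + 1·5 + -3·-4 + 3·-1 = 62
  a_6 = -3·62 + 1·-16 + -3·5 + 3·-4 = -229
  a_7 = -3·-229 + 1·62 + -3·-16 + 3·5 = 812
  a_8 = -3·812 + 1·-229 + -3·62 + 3·-16 = -2899
  a_9 = -3·-2899 + 1·812 + -3·-229 + 3·62 = 10382
  a_10 = -3·10382 + 1·-2899 + -3·812 + 3·-229 = -37168
  a_11 = -3·-37168 + 1·10382 + -3·-2899 + 3·812 = 133019

-3,1,-3,3 ; 133019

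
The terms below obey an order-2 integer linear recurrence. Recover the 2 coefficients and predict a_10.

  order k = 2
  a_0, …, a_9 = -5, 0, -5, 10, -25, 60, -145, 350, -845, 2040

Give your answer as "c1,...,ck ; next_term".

-2,1 ; -4925

  a_2 = -2·0 + 1·-5 = -5
  a_3 = -2·-5 + 1·0 = 10
  a_4 = -2·10 + 1·-5 = -25
  a_5 = -2·-25 + 1·10 = 60
  a_6 = -2·60 + 1·-25 = -145
  a_7 = -2·-145 + 1·60 = 350
  a_8 = -2·350 + 1·-145 = -845
  a_9 = -2·-845 + 1·350 = 2040
  a_10 = -2·2040 + 1·-845 = -4925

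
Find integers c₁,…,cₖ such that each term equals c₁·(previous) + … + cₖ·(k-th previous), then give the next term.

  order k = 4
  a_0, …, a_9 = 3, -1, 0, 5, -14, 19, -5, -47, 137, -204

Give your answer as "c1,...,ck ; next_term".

-2,-2,1,-1 ; 92

  a_4 = -2·5 + -2·0 + 1·-1 + -1·3 = -14
  a_5 = -2·-14 + -2·5 + 1·0 + -1·-1 = 19
  a_6 = -2·19 + -2·-14 + 1·5 + -1·0 = -5
  a_7 = -2·-5 + -2·19 + 1·-14 + -1·5 = -47
  a_8 = -2·-47 + -2·-5 + 1·19 + -1·-14 = 137
  a_9 = -2·137 + -2·-47 + 1·-5 + -1·19 = -204
  a_10 = -2·-204 + -2·137 + 1·-47 + -1·-5 = 92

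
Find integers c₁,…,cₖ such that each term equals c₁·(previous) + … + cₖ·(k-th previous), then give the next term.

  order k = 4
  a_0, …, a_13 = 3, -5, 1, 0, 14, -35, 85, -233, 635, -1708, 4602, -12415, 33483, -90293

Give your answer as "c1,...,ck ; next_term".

-2,1,-2,1 ; 243501

  a_4 = -2·0 + 1·1 + -2·-5 + 1·3 = 14
  a_5 = -2·14 + 1·0 + -2·1 + 1·-5 = -35
  a_6 = -2·-35 + 1·14 + -2·0 + 1·1 = 85
  a_7 = -2·85 + 1·-35 + -2·14 + 1·0 = -233
  a_8 = -2·-233 + 1·85 + -2·-35 + 1·14 = 635
  a_9 = -2·635 + 1·-233 + -2·85 + 1·-35 = -1708
  a_10 = -2·-1708 + 1·635 + -2·-233 + 1·85 = 4602
  a_11 = -2·4602 + 1·-1708 + -2·635 + 1·-233 = -12415
  a_12 = -2·-12415 + 1·4602 + -2·-1708 + 1·635 = 33483
  a_13 = -2·33483 + 1·-12415 + -2·4602 + 1·-1708 = -90293
  a_14 = -2·-90293 + 1·33483 + -2·-12415 + 1·4602 = 243501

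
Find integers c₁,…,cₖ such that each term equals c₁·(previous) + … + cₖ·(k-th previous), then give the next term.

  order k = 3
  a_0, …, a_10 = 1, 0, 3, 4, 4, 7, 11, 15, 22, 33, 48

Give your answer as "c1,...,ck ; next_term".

  a_3 = 1·3 + 0·0 + 1·1 = 4
  a_4 = 1·4 + 0·3 + 1·0 = 4
  a_5 = 1·4 + 0·4 + 1·3 = 7
  a_6 = 1·7 + 0·4 + 1·4 = 11
  a_7 = 1·11 + 0·7 + 1·4 = 15
  a_8 = 1·15 + 0·11 + 1·7 = 22
  a_9 = 1·22 + 0·15 + 1·11 = 33
  a_10 = 1·33 + 0·22 + 1·15 = 48
  a_11 = 1·48 + 0·33 + 1·22 = 70

1,0,1 ; 70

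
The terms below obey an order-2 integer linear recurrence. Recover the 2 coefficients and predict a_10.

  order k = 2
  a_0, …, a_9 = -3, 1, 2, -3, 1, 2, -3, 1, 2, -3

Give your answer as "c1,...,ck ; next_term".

  a_2 = -1·1 + -1·-3 = 2
  a_3 = -1·2 + -1·1 = -3
  a_4 = -1·-3 + -1·2 = 1
  a_5 = -1·1 + -1·-3 = 2
  a_6 = -1·2 + -1·1 = -3
  a_7 = -1·-3 + -1·2 = 1
  a_8 = -1·1 + -1·-3 = 2
  a_9 = -1·2 + -1·1 = -3
  a_10 = -1·-3 + -1·2 = 1

-1,-1 ; 1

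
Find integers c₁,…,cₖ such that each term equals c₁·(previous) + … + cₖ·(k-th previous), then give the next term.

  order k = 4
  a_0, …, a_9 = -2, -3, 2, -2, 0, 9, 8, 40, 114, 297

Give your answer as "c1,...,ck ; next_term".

  a_4 = 2·-2 + 2·2 + 2·-3 + -3·-2 = 0
  a_5 = 2·0 + 2·-2 + 2·2 + -3·-3 = 9
  a_6 = 2·9 + 2·0 + 2·-2 + -3·2 = 8
  a_7 = 2·8 + 2·9 + 2·0 + -3·-2 = 40
  a_8 = 2·40 + 2·8 + 2·9 + -3·0 = 114
  a_9 = 2·114 + 2·40 + 2·8 + -3·9 = 297
  a_10 = 2·297 + 2·114 + 2·40 + -3·8 = 878

2,2,2,-3 ; 878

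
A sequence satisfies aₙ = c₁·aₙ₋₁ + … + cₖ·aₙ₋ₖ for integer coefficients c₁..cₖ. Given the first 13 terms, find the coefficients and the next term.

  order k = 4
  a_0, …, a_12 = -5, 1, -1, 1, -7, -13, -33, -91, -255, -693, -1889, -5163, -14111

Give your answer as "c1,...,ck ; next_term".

2,1,2,2 ; -38549

  a_4 = 2·1 + 1·-1 + 2·1 + 2·-5 = -7
  a_5 = 2·-7 + 1·1 + 2·-1 + 2·1 = -13
  a_6 = 2·-13 + 1·-7 + 2·1 + 2·-1 = -33
  a_7 = 2·-33 + 1·-13 + 2·-7 + 2·1 = -91
  a_8 = 2·-91 + 1·-33 + 2·-13 + 2·-7 = -255
  a_9 = 2·-255 + 1·-91 + 2·-33 + 2·-13 = -693
  a_10 = 2·-693 + 1·-255 + 2·-91 + 2·-33 = -1889
  a_11 = 2·-1889 + 1·-693 + 2·-255 + 2·-91 = -5163
  a_12 = 2·-5163 + 1·-1889 + 2·-693 + 2·-255 = -14111
  a_13 = 2·-14111 + 1·-5163 + 2·-1889 + 2·-693 = -38549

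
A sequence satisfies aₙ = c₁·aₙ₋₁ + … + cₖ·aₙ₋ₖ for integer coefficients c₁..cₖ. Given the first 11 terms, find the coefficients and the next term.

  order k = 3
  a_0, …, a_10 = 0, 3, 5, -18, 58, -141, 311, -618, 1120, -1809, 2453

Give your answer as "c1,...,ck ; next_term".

  a_3 = -3·5 + -1·3 + 3·0 = -18
  a_4 = -3·-18 + -1·5 + 3·3 = 58
  a_5 = -3·58 + -1·-18 + 3·5 = -141
  a_6 = -3·-141 + -1·58 + 3·-18 = 311
  a_7 = -3·311 + -1·-141 + 3·58 = -618
  a_8 = -3·-618 + -1·311 + 3·-141 = 1120
  a_9 = -3·1120 + -1·-618 + 3·311 = -1809
  a_10 = -3·-1809 + -1·1120 + 3·-618 = 2453
  a_11 = -3·2453 + -1·-1809 + 3·1120 = -2190

-3,-1,3 ; -2190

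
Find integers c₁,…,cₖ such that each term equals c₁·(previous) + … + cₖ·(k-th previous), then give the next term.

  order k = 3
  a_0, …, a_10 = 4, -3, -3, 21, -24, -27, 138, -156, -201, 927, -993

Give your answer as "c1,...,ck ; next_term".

  a_3 = -1·-3 + -2·-3 + 3·4 = 21
  a_4 = -1·21 + -2·-3 + 3·-3 = -24
  a_5 = -1·-24 + -2·21 + 3·-3 = -27
  a_6 = -1·-27 + -2·-24 + 3·21 = 138
  a_7 = -1·138 + -2·-27 + 3·-24 = -156
  a_8 = -1·-156 + -2·138 + 3·-27 = -201
  a_9 = -1·-201 + -2·-156 + 3·138 = 927
  a_10 = -1·927 + -2·-201 + 3·-156 = -993
  a_11 = -1·-993 + -2·927 + 3·-201 = -1464

-1,-2,3 ; -1464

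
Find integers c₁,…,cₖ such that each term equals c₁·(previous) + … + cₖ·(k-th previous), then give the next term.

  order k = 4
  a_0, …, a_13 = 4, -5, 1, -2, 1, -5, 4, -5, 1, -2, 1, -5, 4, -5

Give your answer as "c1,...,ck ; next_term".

  a_4 = -1·-2 + 0·1 + 1·-5 + 1·4 = 1
  a_5 = -1·1 + 0·-2 + 1·1 + 1·-5 = -5
  a_6 = -1·-5 + 0·1 + 1·-2 + 1·1 = 4
  a_7 = -1·4 + 0·-5 + 1·1 + 1·-2 = -5
  a_8 = -1·-5 + 0·4 + 1·-5 + 1·1 = 1
  a_9 = -1·1 + 0·-5 + 1·4 + 1·-5 = -2
  a_10 = -1·-2 + 0·1 + 1·-5 + 1·4 = 1
  a_11 = -1·1 + 0·-2 + 1·1 + 1·-5 = -5
  a_12 = -1·-5 + 0·1 + 1·-2 + 1·1 = 4
  a_13 = -1·4 + 0·-5 + 1·1 + 1·-2 = -5
  a_14 = -1·-5 + 0·4 + 1·-5 + 1·1 = 1

-1,0,1,1 ; 1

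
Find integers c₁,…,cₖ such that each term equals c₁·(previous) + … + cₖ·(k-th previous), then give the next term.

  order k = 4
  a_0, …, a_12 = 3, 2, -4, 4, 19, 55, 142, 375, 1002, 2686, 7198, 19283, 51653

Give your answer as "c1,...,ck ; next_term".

  a_4 = 3·4 + -1·-4 + 0·2 + 1·3 = 19
  a_5 = 3·19 + -1·4 + 0·-4 + 1·2 = 55
  a_6 = 3·55 + -1·19 + 0·4 + 1·-4 = 142
  a_7 = 3·142 + -1·55 + 0·19 + 1·4 = 375
  a_8 = 3·375 + -1·142 + 0·55 + 1·19 = 1002
  a_9 = 3·1002 + -1·375 + 0·142 + 1·55 = 2686
  a_10 = 3·2686 + -1·1002 + 0·375 + 1·142 = 7198
  a_11 = 3·7198 + -1·2686 + 0·1002 + 1·375 = 19283
  a_12 = 3·19283 + -1·7198 + 0·2686 + 1·1002 = 51653
  a_13 = 3·51653 + -1·19283 + 0·7198 + 1·2686 = 138362

3,-1,0,1 ; 138362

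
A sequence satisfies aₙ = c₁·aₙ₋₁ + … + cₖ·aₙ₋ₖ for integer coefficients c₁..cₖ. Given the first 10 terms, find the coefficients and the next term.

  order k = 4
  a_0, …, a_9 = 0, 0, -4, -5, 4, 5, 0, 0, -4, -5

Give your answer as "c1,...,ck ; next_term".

0,-1,0,-1 ; 4

  a_4 = 0·-5 + -1·-4 + 0·0 + -1·0 = 4
  a_5 = 0·4 + -1·-5 + 0·-4 + -1·0 = 5
  a_6 = 0·5 + -1·4 + 0·-5 + -1·-4 = 0
  a_7 = 0·0 + -1·5 + 0·4 + -1·-5 = 0
  a_8 = 0·0 + -1·0 + 0·5 + -1·4 = -4
  a_9 = 0·-4 + -1·0 + 0·0 + -1·5 = -5
  a_10 = 0·-5 + -1·-4 + 0·0 + -1·0 = 4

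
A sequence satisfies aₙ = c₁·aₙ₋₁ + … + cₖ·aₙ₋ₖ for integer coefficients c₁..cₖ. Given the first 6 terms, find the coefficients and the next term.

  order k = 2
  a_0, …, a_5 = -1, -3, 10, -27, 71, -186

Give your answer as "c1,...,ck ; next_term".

-3,-1 ; 487

  a_2 = -3·-3 + -1·-1 = 10
  a_3 = -3·10 + -1·-3 = -27
  a_4 = -3·-27 + -1·10 = 71
  a_5 = -3·71 + -1·-27 = -186
  a_6 = -3·-186 + -1·71 = 487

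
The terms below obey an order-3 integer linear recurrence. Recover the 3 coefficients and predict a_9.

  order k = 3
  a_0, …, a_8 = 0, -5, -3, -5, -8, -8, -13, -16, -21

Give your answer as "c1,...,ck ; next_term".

  a_3 = 0·-3 + 1·-5 + 1·0 = -5
  a_4 = 0·-5 + 1·-3 + 1·-5 = -8
  a_5 = 0·-8 + 1·-5 + 1·-3 = -8
  a_6 = 0·-8 + 1·-8 + 1·-5 = -13
  a_7 = 0·-13 + 1·-8 + 1·-8 = -16
  a_8 = 0·-16 + 1·-13 + 1·-8 = -21
  a_9 = 0·-21 + 1·-16 + 1·-13 = -29

0,1,1 ; -29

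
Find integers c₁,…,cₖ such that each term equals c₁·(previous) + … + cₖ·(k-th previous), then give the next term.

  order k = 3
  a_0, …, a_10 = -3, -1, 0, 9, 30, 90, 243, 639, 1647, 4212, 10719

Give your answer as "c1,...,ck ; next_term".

3,0,-3 ; 27216

  a_3 = 3·0 + 0·-1 + -3·-3 = 9
  a_4 = 3·9 + 0·0 + -3·-1 = 30
  a_5 = 3·30 + 0·9 + -3·0 = 90
  a_6 = 3·90 + 0·30 + -3·9 = 243
  a_7 = 3·243 + 0·90 + -3·30 = 639
  a_8 = 3·639 + 0·243 + -3·90 = 1647
  a_9 = 3·1647 + 0·639 + -3·243 = 4212
  a_10 = 3·4212 + 0·1647 + -3·639 = 10719
  a_11 = 3·10719 + 0·4212 + -3·1647 = 27216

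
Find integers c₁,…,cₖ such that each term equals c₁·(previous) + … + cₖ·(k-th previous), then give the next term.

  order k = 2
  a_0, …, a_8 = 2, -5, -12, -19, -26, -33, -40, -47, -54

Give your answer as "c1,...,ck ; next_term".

  a_2 = 2·-5 + -1·2 = -12
  a_3 = 2·-12 + -1·-5 = -19
  a_4 = 2·-19 + -1·-12 = -26
  a_5 = 2·-26 + -1·-19 = -33
  a_6 = 2·-33 + -1·-26 = -40
  a_7 = 2·-40 + -1·-33 = -47
  a_8 = 2·-47 + -1·-40 = -54
  a_9 = 2·-54 + -1·-47 = -61

2,-1 ; -61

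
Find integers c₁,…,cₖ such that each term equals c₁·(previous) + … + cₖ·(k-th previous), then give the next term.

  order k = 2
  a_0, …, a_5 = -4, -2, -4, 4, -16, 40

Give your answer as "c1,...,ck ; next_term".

-2,2 ; -112

  a_2 = -2·-2 + 2·-4 = -4
  a_3 = -2·-4 + 2·-2 = 4
  a_4 = -2·4 + 2·-4 = -16
  a_5 = -2·-16 + 2·4 = 40
  a_6 = -2·40 + 2·-16 = -112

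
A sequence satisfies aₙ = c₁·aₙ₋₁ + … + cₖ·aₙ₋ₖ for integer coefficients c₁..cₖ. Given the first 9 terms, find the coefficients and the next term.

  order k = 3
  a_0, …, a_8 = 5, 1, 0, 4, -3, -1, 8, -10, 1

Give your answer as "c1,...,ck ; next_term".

-1,-1,1 ; 17

  a_3 = -1·0 + -1·1 + 1·5 = 4
  a_4 = -1·4 + -1·0 + 1·1 = -3
  a_5 = -1·-3 + -1·4 + 1·0 = -1
  a_6 = -1·-1 + -1·-3 + 1·4 = 8
  a_7 = -1·8 + -1·-1 + 1·-3 = -10
  a_8 = -1·-10 + -1·8 + 1·-1 = 1
  a_9 = -1·1 + -1·-10 + 1·8 = 17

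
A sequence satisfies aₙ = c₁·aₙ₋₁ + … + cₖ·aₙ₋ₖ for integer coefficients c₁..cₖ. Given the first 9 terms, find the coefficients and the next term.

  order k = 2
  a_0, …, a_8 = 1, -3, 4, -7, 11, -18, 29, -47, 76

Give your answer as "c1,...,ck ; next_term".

  a_2 = -1·-3 + 1·1 = 4
  a_3 = -1·4 + 1·-3 = -7
  a_4 = -1·-7 + 1·4 = 11
  a_5 = -1·11 + 1·-7 = -18
  a_6 = -1·-18 + 1·11 = 29
  a_7 = -1·29 + 1·-18 = -47
  a_8 = -1·-47 + 1·29 = 76
  a_9 = -1·76 + 1·-47 = -123

-1,1 ; -123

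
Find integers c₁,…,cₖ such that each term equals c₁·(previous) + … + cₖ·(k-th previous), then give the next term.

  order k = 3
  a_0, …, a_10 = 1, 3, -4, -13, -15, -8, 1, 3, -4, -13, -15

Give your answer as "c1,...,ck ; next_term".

  a_3 = 2·-4 + -2·3 + 1·1 = -13
  a_4 = 2·-13 + -2·-4 + 1·3 = -15
  a_5 = 2·-15 + -2·-13 + 1·-4 = -8
  a_6 = 2·-8 + -2·-15 + 1·-13 = 1
  a_7 = 2·1 + -2·-8 + 1·-15 = 3
  a_8 = 2·3 + -2·1 + 1·-8 = -4
  a_9 = 2·-4 + -2·3 + 1·1 = -13
  a_10 = 2·-13 + -2·-4 + 1·3 = -15
  a_11 = 2·-15 + -2·-13 + 1·-4 = -8

2,-2,1 ; -8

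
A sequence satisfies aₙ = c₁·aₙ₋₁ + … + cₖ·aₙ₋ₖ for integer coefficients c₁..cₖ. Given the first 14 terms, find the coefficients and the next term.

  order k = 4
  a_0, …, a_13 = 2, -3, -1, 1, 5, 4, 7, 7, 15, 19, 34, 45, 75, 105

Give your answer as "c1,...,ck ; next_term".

1,1,-1,1 ; 169

  a_4 = 1·1 + 1·-1 + -1·-3 + 1·2 = 5
  a_5 = 1·5 + 1·1 + -1·-1 + 1·-3 = 4
  a_6 = 1·4 + 1·5 + -1·1 + 1·-1 = 7
  a_7 = 1·7 + 1·4 + -1·5 + 1·1 = 7
  a_8 = 1·7 + 1·7 + -1·4 + 1·5 = 15
  a_9 = 1·15 + 1·7 + -1·7 + 1·4 = 19
  a_10 = 1·19 + 1·15 + -1·7 + 1·7 = 34
  a_11 = 1·34 + 1·19 + -1·15 + 1·7 = 45
  a_12 = 1·45 + 1·34 + -1·19 + 1·15 = 75
  a_13 = 1·75 + 1·45 + -1·34 + 1·19 = 105
  a_14 = 1·105 + 1·75 + -1·45 + 1·34 = 169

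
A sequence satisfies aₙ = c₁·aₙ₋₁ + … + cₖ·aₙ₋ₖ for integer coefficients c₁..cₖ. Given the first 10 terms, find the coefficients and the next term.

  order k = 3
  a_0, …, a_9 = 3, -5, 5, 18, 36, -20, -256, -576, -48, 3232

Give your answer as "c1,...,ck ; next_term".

  a_3 = 2·5 + -4·-5 + -4·3 = 18
  a_4 = 2·18 + -4·5 + -4·-5 = 36
  a_5 = 2·36 + -4·18 + -4·5 = -20
  a_6 = 2·-20 + -4·36 + -4·18 = -256
  a_7 = 2·-256 + -4·-20 + -4·36 = -576
  a_8 = 2·-576 + -4·-256 + -4·-20 = -48
  a_9 = 2·-48 + -4·-576 + -4·-256 = 3232
  a_10 = 2·3232 + -4·-48 + -4·-576 = 8960

2,-4,-4 ; 8960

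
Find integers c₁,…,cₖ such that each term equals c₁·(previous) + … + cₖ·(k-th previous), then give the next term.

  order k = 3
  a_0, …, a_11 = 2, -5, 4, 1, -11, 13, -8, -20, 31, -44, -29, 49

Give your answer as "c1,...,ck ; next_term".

0,1,3 ; -161

  a_3 = 0·4 + 1·-5 + 3·2 = 1
  a_4 = 0·1 + 1·4 + 3·-5 = -11
  a_5 = 0·-11 + 1·1 + 3·4 = 13
  a_6 = 0·13 + 1·-11 + 3·1 = -8
  a_7 = 0·-8 + 1·13 + 3·-11 = -20
  a_8 = 0·-20 + 1·-8 + 3·13 = 31
  a_9 = 0·31 + 1·-20 + 3·-8 = -44
  a_10 = 0·-44 + 1·31 + 3·-20 = -29
  a_11 = 0·-29 + 1·-44 + 3·31 = 49
  a_12 = 0·49 + 1·-29 + 3·-44 = -161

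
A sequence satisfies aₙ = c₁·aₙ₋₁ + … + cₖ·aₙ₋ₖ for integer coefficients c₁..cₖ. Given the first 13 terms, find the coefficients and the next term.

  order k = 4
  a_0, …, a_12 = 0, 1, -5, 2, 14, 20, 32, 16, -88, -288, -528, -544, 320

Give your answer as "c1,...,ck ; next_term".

2,-2,0,-4 ; 2880

  a_4 = 2·2 + -2·-5 + 0·1 + -4·0 = 14
  a_5 = 2·14 + -2·2 + 0·-5 + -4·1 = 20
  a_6 = 2·20 + -2·14 + 0·2 + -4·-5 = 32
  a_7 = 2·32 + -2·20 + 0·14 + -4·2 = 16
  a_8 = 2·16 + -2·32 + 0·20 + -4·14 = -88
  a_9 = 2·-88 + -2·16 + 0·32 + -4·20 = -288
  a_10 = 2·-288 + -2·-88 + 0·16 + -4·32 = -528
  a_11 = 2·-528 + -2·-288 + 0·-88 + -4·16 = -544
  a_12 = 2·-544 + -2·-528 + 0·-288 + -4·-88 = 320
  a_13 = 2·320 + -2·-544 + 0·-528 + -4·-288 = 2880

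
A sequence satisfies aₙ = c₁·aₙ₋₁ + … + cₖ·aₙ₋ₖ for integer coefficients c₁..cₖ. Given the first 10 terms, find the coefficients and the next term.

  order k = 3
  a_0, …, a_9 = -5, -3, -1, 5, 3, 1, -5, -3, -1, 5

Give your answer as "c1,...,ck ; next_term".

  a_3 = 0·-1 + 0·-3 + -1·-5 = 5
  a_4 = 0·5 + 0·-1 + -1·-3 = 3
  a_5 = 0·3 + 0·5 + -1·-1 = 1
  a_6 = 0·1 + 0·3 + -1·5 = -5
  a_7 = 0·-5 + 0·1 + -1·3 = -3
  a_8 = 0·-3 + 0·-5 + -1·1 = -1
  a_9 = 0·-1 + 0·-3 + -1·-5 = 5
  a_10 = 0·5 + 0·-1 + -1·-3 = 3

0,0,-1 ; 3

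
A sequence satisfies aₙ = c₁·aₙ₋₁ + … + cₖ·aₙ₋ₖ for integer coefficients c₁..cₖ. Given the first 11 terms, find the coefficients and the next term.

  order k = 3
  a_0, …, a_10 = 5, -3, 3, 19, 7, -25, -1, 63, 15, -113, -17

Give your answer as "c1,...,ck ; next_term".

  a_3 = 1·3 + -2·-3 + 2·5 = 19
  a_4 = 1·19 + -2·3 + 2·-3 = 7
  a_5 = 1·7 + -2·19 + 2·3 = -25
  a_6 = 1·-25 + -2·7 + 2·19 = -1
  a_7 = 1·-1 + -2·-25 + 2·7 = 63
  a_8 = 1·63 + -2·-1 + 2·-25 = 15
  a_9 = 1·15 + -2·63 + 2·-1 = -113
  a_10 = 1·-113 + -2·15 + 2·63 = -17
  a_11 = 1·-17 + -2·-113 + 2·15 = 239

1,-2,2 ; 239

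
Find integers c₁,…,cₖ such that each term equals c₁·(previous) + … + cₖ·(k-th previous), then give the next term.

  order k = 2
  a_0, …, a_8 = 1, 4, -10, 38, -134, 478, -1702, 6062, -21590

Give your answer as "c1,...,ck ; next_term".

  a_2 = -3·4 + 2·1 = -10
  a_3 = -3·-10 + 2·4 = 38
  a_4 = -3·38 + 2·-10 = -134
  a_5 = -3·-134 + 2·38 = 478
  a_6 = -3·478 + 2·-134 = -1702
  a_7 = -3·-1702 + 2·478 = 6062
  a_8 = -3·6062 + 2·-1702 = -21590
  a_9 = -3·-21590 + 2·6062 = 76894

-3,2 ; 76894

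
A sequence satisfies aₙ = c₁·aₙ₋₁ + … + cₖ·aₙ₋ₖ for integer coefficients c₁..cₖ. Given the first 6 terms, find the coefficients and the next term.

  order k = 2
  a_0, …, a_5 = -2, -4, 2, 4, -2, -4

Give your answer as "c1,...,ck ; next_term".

0,-1 ; 2

  a_2 = 0·-4 + -1·-2 = 2
  a_3 = 0·2 + -1·-4 = 4
  a_4 = 0·4 + -1·2 = -2
  a_5 = 0·-2 + -1·4 = -4
  a_6 = 0·-4 + -1·-2 = 2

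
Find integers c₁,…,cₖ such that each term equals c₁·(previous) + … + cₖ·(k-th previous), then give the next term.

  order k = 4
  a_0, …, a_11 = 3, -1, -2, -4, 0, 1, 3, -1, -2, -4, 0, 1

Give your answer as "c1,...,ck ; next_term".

  a_4 = 1·-4 + 0·-2 + -1·-1 + 1·3 = 0
  a_5 = 1·0 + 0·-4 + -1·-2 + 1·-1 = 1
  a_6 = 1·1 + 0·0 + -1·-4 + 1·-2 = 3
  a_7 = 1·3 + 0·1 + -1·0 + 1·-4 = -1
  a_8 = 1·-1 + 0·3 + -1·1 + 1·0 = -2
  a_9 = 1·-2 + 0·-1 + -1·3 + 1·1 = -4
  a_10 = 1·-4 + 0·-2 + -1·-1 + 1·3 = 0
  a_11 = 1·0 + 0·-4 + -1·-2 + 1·-1 = 1
  a_12 = 1·1 + 0·0 + -1·-4 + 1·-2 = 3

1,0,-1,1 ; 3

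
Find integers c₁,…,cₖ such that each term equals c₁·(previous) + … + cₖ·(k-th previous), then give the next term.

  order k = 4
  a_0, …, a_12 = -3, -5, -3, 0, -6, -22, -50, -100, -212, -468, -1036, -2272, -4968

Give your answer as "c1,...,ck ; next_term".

  a_4 = 2·0 + 0·-3 + 0·-5 + 2·-3 = -6
  a_5 = 2·-6 + 0·0 + 0·-3 + 2·-5 = -22
  a_6 = 2·-22 + 0·-6 + 0·0 + 2·-3 = -50
  a_7 = 2·-50 + 0·-22 + 0·-6 + 2·0 = -100
  a_8 = 2·-100 + 0·-50 + 0·-22 + 2·-6 = -212
  a_9 = 2·-212 + 0·-100 + 0·-50 + 2·-22 = -468
  a_10 = 2·-468 + 0·-212 + 0·-100 + 2·-50 = -1036
  a_11 = 2·-1036 + 0·-468 + 0·-212 + 2·-100 = -2272
  a_12 = 2·-2272 + 0·-1036 + 0·-468 + 2·-212 = -4968
  a_13 = 2·-4968 + 0·-2272 + 0·-1036 + 2·-468 = -10872

2,0,0,2 ; -10872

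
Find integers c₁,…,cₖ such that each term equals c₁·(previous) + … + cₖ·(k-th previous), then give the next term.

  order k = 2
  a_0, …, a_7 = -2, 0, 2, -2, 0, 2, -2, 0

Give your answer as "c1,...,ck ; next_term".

-1,-1 ; 2

  a_2 = -1·0 + -1·-2 = 2
  a_3 = -1·2 + -1·0 = -2
  a_4 = -1·-2 + -1·2 = 0
  a_5 = -1·0 + -1·-2 = 2
  a_6 = -1·2 + -1·0 = -2
  a_7 = -1·-2 + -1·2 = 0
  a_8 = -1·0 + -1·-2 = 2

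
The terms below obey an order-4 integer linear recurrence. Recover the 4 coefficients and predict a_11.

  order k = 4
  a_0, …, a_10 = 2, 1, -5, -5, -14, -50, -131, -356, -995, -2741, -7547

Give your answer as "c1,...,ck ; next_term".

  a_4 = 3·-5 + -1·-5 + 2·1 + -3·2 = -14
  a_5 = 3·-14 + -1·-5 + 2·-5 + -3·1 = -50
  a_6 = 3·-50 + -1·-14 + 2·-5 + -3·-5 = -131
  a_7 = 3·-131 + -1·-50 + 2·-14 + -3·-5 = -356
  a_8 = 3·-356 + -1·-131 + 2·-50 + -3·-14 = -995
  a_9 = 3·-995 + -1·-356 + 2·-131 + -3·-50 = -2741
  a_10 = 3·-2741 + -1·-995 + 2·-356 + -3·-131 = -7547
  a_11 = 3·-7547 + -1·-2741 + 2·-995 + -3·-356 = -20822

3,-1,2,-3 ; -20822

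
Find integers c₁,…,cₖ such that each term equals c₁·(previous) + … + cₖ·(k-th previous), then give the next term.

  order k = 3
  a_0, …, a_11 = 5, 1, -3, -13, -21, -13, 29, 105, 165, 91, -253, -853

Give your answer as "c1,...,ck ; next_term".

  a_3 = 2·-3 + -2·1 + -1·5 = -13
  a_4 = 2·-13 + -2·-3 + -1·1 = -21
  a_5 = 2·-21 + -2·-13 + -1·-3 = -13
  a_6 = 2·-13 + -2·-21 + -1·-13 = 29
  a_7 = 2·29 + -2·-13 + -1·-21 = 105
  a_8 = 2·105 + -2·29 + -1·-13 = 165
  a_9 = 2·165 + -2·105 + -1·29 = 91
  a_10 = 2·91 + -2·165 + -1·105 = -253
  a_11 = 2·-253 + -2·91 + -1·165 = -853
  a_12 = 2·-853 + -2·-253 + -1·91 = -1291

2,-2,-1 ; -1291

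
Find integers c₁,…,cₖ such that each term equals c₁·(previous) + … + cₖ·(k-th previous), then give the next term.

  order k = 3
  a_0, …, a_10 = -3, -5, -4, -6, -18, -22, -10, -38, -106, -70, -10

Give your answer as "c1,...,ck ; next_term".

1,-2,4 ; -294

  a_3 = 1·-4 + -2·-5 + 4·-3 = -6
  a_4 = 1·-6 + -2·-4 + 4·-5 = -18
  a_5 = 1·-18 + -2·-6 + 4·-4 = -22
  a_6 = 1·-22 + -2·-18 + 4·-6 = -10
  a_7 = 1·-10 + -2·-22 + 4·-18 = -38
  a_8 = 1·-38 + -2·-10 + 4·-22 = -106
  a_9 = 1·-106 + -2·-38 + 4·-10 = -70
  a_10 = 1·-70 + -2·-106 + 4·-38 = -10
  a_11 = 1·-10 + -2·-70 + 4·-106 = -294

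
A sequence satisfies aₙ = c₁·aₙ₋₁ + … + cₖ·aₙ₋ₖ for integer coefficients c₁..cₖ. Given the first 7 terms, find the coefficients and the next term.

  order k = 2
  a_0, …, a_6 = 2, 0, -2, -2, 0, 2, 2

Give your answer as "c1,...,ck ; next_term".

1,-1 ; 0

  a_2 = 1·0 + -1·2 = -2
  a_3 = 1·-2 + -1·0 = -2
  a_4 = 1·-2 + -1·-2 = 0
  a_5 = 1·0 + -1·-2 = 2
  a_6 = 1·2 + -1·0 = 2
  a_7 = 1·2 + -1·2 = 0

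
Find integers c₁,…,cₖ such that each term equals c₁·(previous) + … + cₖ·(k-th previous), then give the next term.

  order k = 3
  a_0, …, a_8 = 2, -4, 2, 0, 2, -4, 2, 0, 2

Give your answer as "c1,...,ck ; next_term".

-1,-1,-1 ; -4

  a_3 = -1·2 + -1·-4 + -1·2 = 0
  a_4 = -1·0 + -1·2 + -1·-4 = 2
  a_5 = -1·2 + -1·0 + -1·2 = -4
  a_6 = -1·-4 + -1·2 + -1·0 = 2
  a_7 = -1·2 + -1·-4 + -1·2 = 0
  a_8 = -1·0 + -1·2 + -1·-4 = 2
  a_9 = -1·2 + -1·0 + -1·2 = -4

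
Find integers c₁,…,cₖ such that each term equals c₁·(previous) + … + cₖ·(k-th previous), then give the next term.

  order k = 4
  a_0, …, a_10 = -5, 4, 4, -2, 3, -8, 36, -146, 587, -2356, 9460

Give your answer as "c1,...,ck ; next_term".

  a_4 = -4·-2 + 0·4 + 0·4 + 1·-5 = 3
  a_5 = -4·3 + 0·-2 + 0·4 + 1·4 = -8
  a_6 = -4·-8 + 0·3 + 0·-2 + 1·4 = 36
  a_7 = -4·36 + 0·-8 + 0·3 + 1·-2 = -146
  a_8 = -4·-146 + 0·36 + 0·-8 + 1·3 = 587
  a_9 = -4·587 + 0·-146 + 0·36 + 1·-8 = -2356
  a_10 = -4·-2356 + 0·587 + 0·-146 + 1·36 = 9460
  a_11 = -4·9460 + 0·-2356 + 0·587 + 1·-146 = -37986

-4,0,0,1 ; -37986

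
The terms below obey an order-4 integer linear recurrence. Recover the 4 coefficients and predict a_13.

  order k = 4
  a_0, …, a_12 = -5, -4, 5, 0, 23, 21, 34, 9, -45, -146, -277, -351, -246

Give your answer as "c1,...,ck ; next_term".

  a_4 = 1·0 + 1·5 + -2·-4 + -2·-5 = 23
  a_5 = 1·23 + 1·0 + -2·5 + -2·-4 = 21
  a_6 = 1·21 + 1·23 + -2·0 + -2·5 = 34
  a_7 = 1·34 + 1·21 + -2·23 + -2·0 = 9
  a_8 = 1·9 + 1·34 + -2·21 + -2·23 = -45
  a_9 = 1·-45 + 1·9 + -2·34 + -2·21 = -146
  a_10 = 1·-146 + 1·-45 + -2·9 + -2·34 = -277
  a_11 = 1·-277 + 1·-146 + -2·-45 + -2·9 = -351
  a_12 = 1·-351 + 1·-277 + -2·-146 + -2·-45 = -246
  a_13 = 1·-246 + 1·-351 + -2·-277 + -2·-146 = 249

1,1,-2,-2 ; 249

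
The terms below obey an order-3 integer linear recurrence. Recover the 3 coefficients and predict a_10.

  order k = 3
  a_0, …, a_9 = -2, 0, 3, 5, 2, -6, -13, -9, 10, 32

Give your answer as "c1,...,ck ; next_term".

1,-1,-1 ; 31

  a_3 = 1·3 + -1·0 + -1·-2 = 5
  a_4 = 1·5 + -1·3 + -1·0 = 2
  a_5 = 1·2 + -1·5 + -1·3 = -6
  a_6 = 1·-6 + -1·2 + -1·5 = -13
  a_7 = 1·-13 + -1·-6 + -1·2 = -9
  a_8 = 1·-9 + -1·-13 + -1·-6 = 10
  a_9 = 1·10 + -1·-9 + -1·-13 = 32
  a_10 = 1·32 + -1·10 + -1·-9 = 31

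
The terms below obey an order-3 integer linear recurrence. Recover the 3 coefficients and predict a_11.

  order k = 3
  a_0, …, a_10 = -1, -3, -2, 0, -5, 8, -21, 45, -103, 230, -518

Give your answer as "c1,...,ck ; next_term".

-2,1,1 ; 1163

  a_3 = -2·-2 + 1·-3 + 1·-1 = 0
  a_4 = -2·0 + 1·-2 + 1·-3 = -5
  a_5 = -2·-5 + 1·0 + 1·-2 = 8
  a_6 = -2·8 + 1·-5 + 1·0 = -21
  a_7 = -2·-21 + 1·8 + 1·-5 = 45
  a_8 = -2·45 + 1·-21 + 1·8 = -103
  a_9 = -2·-103 + 1·45 + 1·-21 = 230
  a_10 = -2·230 + 1·-103 + 1·45 = -518
  a_11 = -2·-518 + 1·230 + 1·-103 = 1163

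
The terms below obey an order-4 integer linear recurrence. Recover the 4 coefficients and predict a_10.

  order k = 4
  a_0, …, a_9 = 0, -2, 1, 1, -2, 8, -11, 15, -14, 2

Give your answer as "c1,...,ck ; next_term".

  a_4 = -1·1 + 1·1 + 1·-2 + -2·0 = -2
  a_5 = -1·-2 + 1·1 + 1·1 + -2·-2 = 8
  a_6 = -1·8 + 1·-2 + 1·1 + -2·1 = -11
  a_7 = -1·-11 + 1·8 + 1·-2 + -2·1 = 15
  a_8 = -1·15 + 1·-11 + 1·8 + -2·-2 = -14
  a_9 = -1·-14 + 1·15 + 1·-11 + -2·8 = 2
  a_10 = -1·2 + 1·-14 + 1·15 + -2·-11 = 21

-1,1,1,-2 ; 21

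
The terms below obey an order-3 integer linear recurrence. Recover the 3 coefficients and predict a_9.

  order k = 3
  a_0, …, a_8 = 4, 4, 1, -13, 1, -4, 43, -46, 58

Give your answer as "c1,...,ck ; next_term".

  a_3 = -1·1 + 0·4 + -3·4 = -13
  a_4 = -1·-13 + 0·1 + -3·4 = 1
  a_5 = -1·1 + 0·-13 + -3·1 = -4
  a_6 = -1·-4 + 0·1 + -3·-13 = 43
  a_7 = -1·43 + 0·-4 + -3·1 = -46
  a_8 = -1·-46 + 0·43 + -3·-4 = 58
  a_9 = -1·58 + 0·-46 + -3·43 = -187

-1,0,-3 ; -187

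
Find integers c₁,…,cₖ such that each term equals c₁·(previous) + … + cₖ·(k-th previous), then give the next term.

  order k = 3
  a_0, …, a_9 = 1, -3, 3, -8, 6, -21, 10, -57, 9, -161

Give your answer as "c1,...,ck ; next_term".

  a_3 = 0·3 + 3·-3 + 1·1 = -8
  a_4 = 0·-8 + 3·3 + 1·-3 = 6
  a_5 = 0·6 + 3·-8 + 1·3 = -21
  a_6 = 0·-21 + 3·6 + 1·-8 = 10
  a_7 = 0·10 + 3·-21 + 1·6 = -57
  a_8 = 0·-57 + 3·10 + 1·-21 = 9
  a_9 = 0·9 + 3·-57 + 1·10 = -161
  a_10 = 0·-161 + 3·9 + 1·-57 = -30

0,3,1 ; -30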